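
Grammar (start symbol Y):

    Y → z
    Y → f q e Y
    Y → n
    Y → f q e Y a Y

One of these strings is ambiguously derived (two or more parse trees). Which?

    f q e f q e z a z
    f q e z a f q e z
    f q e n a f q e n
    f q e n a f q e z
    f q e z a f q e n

f q e f q e z a z

f q e f q e z a z: 2 trees
f q e z a f q e z: 1 tree
f q e n a f q e n: 1 tree
f q e n a f q e z: 1 tree
f q e z a f q e n: 1 tree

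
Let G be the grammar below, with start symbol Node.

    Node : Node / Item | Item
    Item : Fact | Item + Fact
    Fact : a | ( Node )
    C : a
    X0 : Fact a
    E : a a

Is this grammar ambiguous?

Only Node, Item, Fact are reachable from Node; ignoring the rest: The grammar is stratified — Node handles '/' (left-recursive), Item handles '+', Fact atoms. Each operator has a fixed associativity and precedence level, so every string has one parse.

Unambiguous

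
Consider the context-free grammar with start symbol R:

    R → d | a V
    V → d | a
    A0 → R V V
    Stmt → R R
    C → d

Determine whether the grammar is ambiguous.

Only R, V are reachable from R; ignoring the rest: Restricted to the reachable nonterminals, every rule has the form A → t or A → t B, and no two rules for the same A share a first terminal. The grammar encodes a DFA — one run per string.

Unambiguous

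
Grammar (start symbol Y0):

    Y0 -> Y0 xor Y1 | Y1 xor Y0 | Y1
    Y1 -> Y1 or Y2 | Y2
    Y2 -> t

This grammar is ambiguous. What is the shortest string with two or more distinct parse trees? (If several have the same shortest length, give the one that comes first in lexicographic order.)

length 1: no string has ≥2 trees
length 3: t xor t has 2 parse trees

Two derivations of t xor t:
  Y0 ⇒ Y0 xor Y1 ⇒ Y1 xor Y1 ⇒ Y2 xor Y1 ⇒ t xor Y1 ⇒ t xor Y2 ⇒ t xor t
  Y0 ⇒ Y1 xor Y0 ⇒ Y2 xor Y0 ⇒ t xor Y0 ⇒ t xor Y1 ⇒ t xor Y2 ⇒ t xor t

t xor t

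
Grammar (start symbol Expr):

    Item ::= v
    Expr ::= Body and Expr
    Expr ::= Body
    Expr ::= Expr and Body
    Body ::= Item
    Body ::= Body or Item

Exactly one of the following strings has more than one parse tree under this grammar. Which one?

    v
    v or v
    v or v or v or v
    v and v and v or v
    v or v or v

v and v and v or v

v: 1 tree
v or v: 1 tree
v or v or v or v: 1 tree
v and v and v or v: 4 trees
v or v or v: 1 tree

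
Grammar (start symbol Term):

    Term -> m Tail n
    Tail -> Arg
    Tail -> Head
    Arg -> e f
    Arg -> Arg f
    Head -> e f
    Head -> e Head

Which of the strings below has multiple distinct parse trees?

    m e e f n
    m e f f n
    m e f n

m e f n

m e e f n: 1 tree
m e f f n: 1 tree
m e f n: 2 trees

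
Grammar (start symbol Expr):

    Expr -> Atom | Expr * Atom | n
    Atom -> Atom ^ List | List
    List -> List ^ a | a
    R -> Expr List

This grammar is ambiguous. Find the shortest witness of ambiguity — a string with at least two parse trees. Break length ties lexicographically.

length 1: no string has ≥2 trees
length 3: a ^ a has 2 parse trees

Two derivations of a ^ a:
  Expr ⇒ Atom ⇒ Atom ^ List ⇒ List ^ List ⇒ a ^ List ⇒ a ^ a
  Expr ⇒ Atom ⇒ List ⇒ List ^ a ⇒ a ^ a

a ^ a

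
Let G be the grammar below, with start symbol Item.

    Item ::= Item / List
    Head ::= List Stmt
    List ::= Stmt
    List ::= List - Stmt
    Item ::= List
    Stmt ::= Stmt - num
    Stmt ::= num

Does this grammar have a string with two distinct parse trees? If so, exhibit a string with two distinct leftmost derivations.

Witness: num - num

Derivation 1: Item ⇒ List ⇒ Stmt ⇒ Stmt - num ⇒ num - num
Derivation 2: Item ⇒ List ⇒ List - Stmt ⇒ Stmt - Stmt ⇒ num - Stmt ⇒ num - num

Two distinct leftmost derivations for the same string.

Ambiguous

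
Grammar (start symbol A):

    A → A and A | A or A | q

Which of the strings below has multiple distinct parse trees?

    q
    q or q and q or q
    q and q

q: 1 tree
q or q and q or q: 5 trees
q and q: 1 tree

q or q and q or q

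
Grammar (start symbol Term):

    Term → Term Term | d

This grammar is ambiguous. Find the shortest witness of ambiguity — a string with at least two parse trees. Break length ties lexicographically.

d d d

length 1: no string has ≥2 trees
length 2: no string has ≥2 trees
length 3: d d d has 2 parse trees

Two derivations of d d d:
  Term ⇒ Term Term ⇒ Term Term Term ⇒ d Term Term ⇒ d d Term ⇒ d d d
  Term ⇒ Term Term ⇒ d Term ⇒ d Term Term ⇒ d d Term ⇒ d d d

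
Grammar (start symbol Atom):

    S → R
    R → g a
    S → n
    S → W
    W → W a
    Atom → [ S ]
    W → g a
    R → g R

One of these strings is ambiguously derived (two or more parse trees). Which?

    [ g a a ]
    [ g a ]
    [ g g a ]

[ g a ]

[ g a a ]: 1 tree
[ g a ]: 2 trees
[ g g a ]: 1 tree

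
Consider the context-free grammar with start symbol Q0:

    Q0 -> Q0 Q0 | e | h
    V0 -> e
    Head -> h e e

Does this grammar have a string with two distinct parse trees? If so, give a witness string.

Ambiguous

Witness: e e e

Derivation 1: Q0 ⇒ Q0 Q0 ⇒ Q0 Q0 Q0 ⇒ e Q0 Q0 ⇒ e e Q0 ⇒ e e e
Derivation 2: Q0 ⇒ Q0 Q0 ⇒ e Q0 ⇒ e Q0 Q0 ⇒ e e Q0 ⇒ e e e

Two distinct leftmost derivations for the same string.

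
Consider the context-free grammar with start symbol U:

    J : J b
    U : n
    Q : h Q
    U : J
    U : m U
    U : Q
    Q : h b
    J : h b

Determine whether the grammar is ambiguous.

Witness: h b

Derivation 1: U ⇒ J ⇒ h b
Derivation 2: U ⇒ Q ⇒ h b

Two distinct leftmost derivations for the same string.

Ambiguous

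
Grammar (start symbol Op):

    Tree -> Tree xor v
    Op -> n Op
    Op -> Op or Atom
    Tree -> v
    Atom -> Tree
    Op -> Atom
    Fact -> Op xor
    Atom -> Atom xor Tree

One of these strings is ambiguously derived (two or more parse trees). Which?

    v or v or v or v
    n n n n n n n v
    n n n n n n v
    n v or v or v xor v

n v or v or v xor v

v or v or v or v: 1 tree
n n n n n n n v: 1 tree
n n n n n n v: 1 tree
n v or v or v xor v: 6 trees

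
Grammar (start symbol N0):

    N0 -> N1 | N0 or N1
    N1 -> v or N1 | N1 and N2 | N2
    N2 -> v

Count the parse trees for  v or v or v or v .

8

Parse trees for v or v or v or v:
  [N0 [N1 v or [N1 v or [N1 v or [N1 [N2 v]]]]]]
  [N0 [N0 [N1 [N2 v]]] or [N1 v or [N1 v or [N1 [N2 v]]]]]
  [N0 [N0 [N1 v or [N1 [N2 v]]]] or [N1 v or [N1 [N2 v]]]]
  [N0 [N0 [N0 [N1 [N2 v]]] or [N1 [N2 v]]] or [N1 v or [N1 [N2 v]]]]
  [N0 [N0 [N1 v or [N1 v or [N1 [N2 v]]]]] or [N1 [N2 v]]]
  [N0 [N0 [N0 [N1 [N2 v]]] or [N1 v or [N1 [N2 v]]]] or [N1 [N2 v]]]
  [N0 [N0 [N0 [N1 v or [N1 [N2 v]]]] or [N1 [N2 v]]] or [N1 [N2 v]]]
  [N0 [N0 [N0 [N0 [N1 [N2 v]]] or [N1 [N2 v]]] or [N1 [N2 v]]] or [N1 [N2 v]]]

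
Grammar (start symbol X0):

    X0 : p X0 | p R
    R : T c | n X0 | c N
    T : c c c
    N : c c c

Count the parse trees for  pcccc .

Parse trees for pcccc:
  [X0 p [R [T c c c] c]]
  [X0 p [R c [N c c c]]]

2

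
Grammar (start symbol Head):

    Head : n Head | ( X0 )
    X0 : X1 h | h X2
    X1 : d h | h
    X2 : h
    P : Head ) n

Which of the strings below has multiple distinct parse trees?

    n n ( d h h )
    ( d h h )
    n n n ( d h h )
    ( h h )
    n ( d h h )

n n ( d h h ): 1 tree
( d h h ): 1 tree
n n n ( d h h ): 1 tree
( h h ): 2 trees
n ( d h h ): 1 tree

( h h )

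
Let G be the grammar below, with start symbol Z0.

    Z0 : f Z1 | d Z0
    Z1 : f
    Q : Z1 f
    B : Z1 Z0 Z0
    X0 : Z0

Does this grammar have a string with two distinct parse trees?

Unambiguous

(Q, B, X0 are unreachable from Z0, so their rules don't affect L(Z0).) The reachable rules are right-linear with at most one rule per (nonterminal, next-terminal) pair. Each input token forces the next rule, so parsing is deterministic.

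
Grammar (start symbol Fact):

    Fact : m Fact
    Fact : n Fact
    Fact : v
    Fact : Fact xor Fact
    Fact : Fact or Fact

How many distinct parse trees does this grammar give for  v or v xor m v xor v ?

7

Parse trees for v or v xor m v xor v:
  [Fact [Fact [Fact v] or [Fact v]] xor [Fact m [Fact [Fact v] xor [Fact v]]]]
  [Fact [Fact [Fact v] or [Fact v]] xor [Fact [Fact m [Fact v]] xor [Fact v]]]
  [Fact [Fact [Fact [Fact v] or [Fact v]] xor [Fact m [Fact v]]] xor [Fact v]]
  [Fact [Fact [Fact v] or [Fact [Fact v] xor [Fact m [Fact v]]]] xor [Fact v]]
  [Fact [Fact v] or [Fact [Fact v] xor [Fact m [Fact [Fact v] xor [Fact v]]]]]
  [Fact [Fact v] or [Fact [Fact v] xor [Fact [Fact m [Fact v]] xor [Fact v]]]]
  [Fact [Fact v] or [Fact [Fact [Fact v] xor [Fact m [Fact v]]] xor [Fact v]]]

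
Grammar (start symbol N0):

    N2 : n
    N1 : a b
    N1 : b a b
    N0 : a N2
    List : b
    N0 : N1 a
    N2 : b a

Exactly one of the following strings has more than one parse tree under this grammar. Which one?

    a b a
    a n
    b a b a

a b a: 2 trees
a n: 1 tree
b a b a: 1 tree

a b a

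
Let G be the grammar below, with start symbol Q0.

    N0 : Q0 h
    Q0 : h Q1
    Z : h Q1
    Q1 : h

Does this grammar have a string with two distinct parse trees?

Only Q0, Q1 are reachable from Q0; ignoring the rest: Restricted to the reachable nonterminals, every rule has the form A → t or A → t B, and no two rules for the same A share a first terminal. The grammar encodes a DFA — one run per string.

Unambiguous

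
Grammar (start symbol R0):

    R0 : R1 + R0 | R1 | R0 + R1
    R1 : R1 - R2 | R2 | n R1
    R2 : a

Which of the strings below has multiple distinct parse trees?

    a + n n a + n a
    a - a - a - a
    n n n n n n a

a + n n a + n a

a + n n a + n a: 4 trees
a - a - a - a: 1 tree
n n n n n n a: 1 tree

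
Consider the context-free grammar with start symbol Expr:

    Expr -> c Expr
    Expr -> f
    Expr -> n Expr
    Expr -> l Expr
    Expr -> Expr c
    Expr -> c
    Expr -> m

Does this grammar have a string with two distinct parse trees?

Ambiguous

Witness: c c

Derivation 1: Expr ⇒ c Expr ⇒ c c
Derivation 2: Expr ⇒ Expr c ⇒ c c

Two distinct leftmost derivations for the same string.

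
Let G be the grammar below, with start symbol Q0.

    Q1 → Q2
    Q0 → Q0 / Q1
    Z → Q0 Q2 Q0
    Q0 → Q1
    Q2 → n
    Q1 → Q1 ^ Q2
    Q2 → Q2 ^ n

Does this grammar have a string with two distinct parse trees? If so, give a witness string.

Witness: n ^ n

Derivation 1: Q0 ⇒ Q1 ⇒ Q2 ⇒ Q2 ^ n ⇒ n ^ n
Derivation 2: Q0 ⇒ Q1 ⇒ Q1 ^ Q2 ⇒ Q2 ^ Q2 ⇒ n ^ Q2 ⇒ n ^ n

Two distinct leftmost derivations for the same string.

Ambiguous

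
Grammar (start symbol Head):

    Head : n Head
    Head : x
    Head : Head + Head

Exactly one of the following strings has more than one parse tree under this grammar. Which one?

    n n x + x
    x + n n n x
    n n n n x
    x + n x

n n x + x

n n x + x: 3 trees
x + n n n x: 1 tree
n n n n x: 1 tree
x + n x: 1 tree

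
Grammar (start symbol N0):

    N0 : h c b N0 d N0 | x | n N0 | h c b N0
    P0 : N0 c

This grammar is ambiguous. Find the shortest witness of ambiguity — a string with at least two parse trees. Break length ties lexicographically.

h c b h c b x d x

length 1: no string has ≥2 trees
length 2: no string has ≥2 trees
length 3: no string has ≥2 trees
length 4: no string has ≥2 trees
length 5: no string has ≥2 trees
length 6: no string has ≥2 trees
length 7: no string has ≥2 trees
length 8: no string has ≥2 trees
length 9: h c b h c b x d x has 2 parse trees

Two derivations of h c b h c b x d x:
  N0 ⇒ h c b N0 d N0 ⇒ h c b h c b N0 d N0 ⇒ h c b h c b x d N0 ⇒ h c b h c b x d x
  N0 ⇒ h c b N0 ⇒ h c b h c b N0 d N0 ⇒ h c b h c b x d N0 ⇒ h c b h c b x d x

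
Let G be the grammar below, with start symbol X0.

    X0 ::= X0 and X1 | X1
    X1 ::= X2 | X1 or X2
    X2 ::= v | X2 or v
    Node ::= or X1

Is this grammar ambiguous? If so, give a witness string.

Ambiguous

Witness: v or v

Derivation 1: X0 ⇒ X1 ⇒ X2 ⇒ X2 or v ⇒ v or v
Derivation 2: X0 ⇒ X1 ⇒ X1 or X2 ⇒ X2 or X2 ⇒ v or X2 ⇒ v or v

Two distinct leftmost derivations for the same string.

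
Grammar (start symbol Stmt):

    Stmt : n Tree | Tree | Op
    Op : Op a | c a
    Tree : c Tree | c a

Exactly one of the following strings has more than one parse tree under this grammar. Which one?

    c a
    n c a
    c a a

c a: 2 trees
n c a: 1 tree
c a a: 1 tree

c a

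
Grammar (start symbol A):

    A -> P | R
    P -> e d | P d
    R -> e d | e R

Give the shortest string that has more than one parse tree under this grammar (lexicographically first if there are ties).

length 2: e d has 2 parse trees

Two derivations of e d:
  A ⇒ P ⇒ e d
  A ⇒ R ⇒ e d

e d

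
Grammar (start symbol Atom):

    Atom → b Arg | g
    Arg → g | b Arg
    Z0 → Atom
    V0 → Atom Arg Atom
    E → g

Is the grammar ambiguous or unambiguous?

(Z0, V0, E are unreachable from Atom, so their rules don't affect L(Atom).) The reachable rules are right-linear with at most one rule per (nonterminal, next-terminal) pair. Each input token forces the next rule, so parsing is deterministic.

Unambiguous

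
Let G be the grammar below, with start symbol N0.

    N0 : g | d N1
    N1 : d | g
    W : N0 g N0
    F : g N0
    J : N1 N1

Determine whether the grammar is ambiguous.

Unambiguous

(W, F, J are unreachable from N0, so their rules don't affect L(N0).) The reachable rules are right-linear with at most one rule per (nonterminal, next-terminal) pair. Each input token forces the next rule, so parsing is deterministic.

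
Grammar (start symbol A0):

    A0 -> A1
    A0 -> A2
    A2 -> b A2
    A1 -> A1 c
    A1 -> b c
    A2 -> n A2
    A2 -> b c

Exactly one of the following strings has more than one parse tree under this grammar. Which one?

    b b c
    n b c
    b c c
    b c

b b c: 1 tree
n b c: 1 tree
b c c: 1 tree
b c: 2 trees

b c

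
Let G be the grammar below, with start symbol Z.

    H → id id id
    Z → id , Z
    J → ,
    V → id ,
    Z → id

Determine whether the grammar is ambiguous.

Unambiguous

(V, H, J are unreachable from Z, so their rules don't affect L(Z).) The reachable grammar is A → atom sep A | atom. Each atom is followed by either the separator (recurse) or end-of-string (stop) — no choice point.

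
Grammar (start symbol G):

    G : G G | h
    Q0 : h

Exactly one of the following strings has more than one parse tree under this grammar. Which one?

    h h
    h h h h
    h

h h: 1 tree
h h h h: 5 trees
h: 1 tree

h h h h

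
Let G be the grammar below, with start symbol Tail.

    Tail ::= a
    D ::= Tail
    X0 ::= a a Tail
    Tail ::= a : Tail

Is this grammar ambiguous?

Unambiguous

Only Tail is reachable from Tail; ignoring the rest: The reachable grammar is A → atom sep A | atom. Each atom is followed by either the separator (recurse) or end-of-string (stop) — no choice point.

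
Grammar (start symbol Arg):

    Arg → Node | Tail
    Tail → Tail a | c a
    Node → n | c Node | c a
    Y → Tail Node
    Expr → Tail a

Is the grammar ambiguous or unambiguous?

Witness: c a

Derivation 1: Arg ⇒ Node ⇒ c a
Derivation 2: Arg ⇒ Tail ⇒ c a

Two distinct leftmost derivations for the same string.

Ambiguous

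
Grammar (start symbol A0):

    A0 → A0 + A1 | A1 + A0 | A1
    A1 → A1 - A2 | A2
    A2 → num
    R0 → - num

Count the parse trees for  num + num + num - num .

4

Parse trees for num + num + num - num:
  [A0 [A0 [A0 [A1 [A2 num]]] + [A1 [A2 num]]] + [A1 [A1 [A2 num]] - [A2 num]]]
  [A0 [A0 [A1 [A2 num]] + [A0 [A1 [A2 num]]]] + [A1 [A1 [A2 num]] - [A2 num]]]
  [A0 [A1 [A2 num]] + [A0 [A0 [A1 [A2 num]]] + [A1 [A1 [A2 num]] - [A2 num]]]]
  [A0 [A1 [A2 num]] + [A0 [A1 [A2 num]] + [A0 [A1 [A1 [A2 num]] - [A2 num]]]]]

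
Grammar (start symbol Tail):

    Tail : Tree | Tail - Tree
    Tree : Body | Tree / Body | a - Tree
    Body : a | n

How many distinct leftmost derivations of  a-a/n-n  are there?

Parse trees for a-a/n-n:
  [Tail [Tail [Tree [Tree a - [Tree [Body a]]] / [Body n]]] - [Tree [Body n]]]
  [Tail [Tail [Tree a - [Tree [Tree [Body a]] / [Body n]]]] - [Tree [Body n]]]
  [Tail [Tail [Tail [Tree [Body a]]] - [Tree [Tree [Body a]] / [Body n]]] - [Tree [Body n]]]

3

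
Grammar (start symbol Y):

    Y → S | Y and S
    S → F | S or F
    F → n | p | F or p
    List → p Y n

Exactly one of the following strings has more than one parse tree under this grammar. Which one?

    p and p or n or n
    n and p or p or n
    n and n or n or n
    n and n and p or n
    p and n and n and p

p and p or n or n: 1 tree
n and p or p or n: 2 trees
n and n or n or n: 1 tree
n and n and p or n: 1 tree
p and n and n and p: 1 tree

n and p or p or n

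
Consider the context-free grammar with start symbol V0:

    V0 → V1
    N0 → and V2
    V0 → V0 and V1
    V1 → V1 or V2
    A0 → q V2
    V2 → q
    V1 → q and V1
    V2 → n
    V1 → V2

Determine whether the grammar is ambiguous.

Ambiguous

Witness: q and n

Derivation 1: V0 ⇒ V1 ⇒ q and V1 ⇒ q and V2 ⇒ q and n
Derivation 2: V0 ⇒ V0 and V1 ⇒ V1 and V1 ⇒ V2 and V1 ⇒ q and V1 ⇒ q and V2 ⇒ q and n

Two distinct leftmost derivations for the same string.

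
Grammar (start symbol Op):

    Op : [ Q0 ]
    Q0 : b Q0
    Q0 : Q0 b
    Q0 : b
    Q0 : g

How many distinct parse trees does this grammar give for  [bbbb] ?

8

Parse trees for [bbbb]:
  [Op [ [Q0 b [Q0 b [Q0 b [Q0 b]]]] ]]
  [Op [ [Q0 b [Q0 b [Q0 [Q0 b] b]]] ]]
  [Op [ [Q0 b [Q0 [Q0 b [Q0 b]] b]] ]]
  [Op [ [Q0 b [Q0 [Q0 [Q0 b] b] b]] ]]
  [Op [ [Q0 [Q0 b [Q0 b [Q0 b]]] b] ]]
  [Op [ [Q0 [Q0 b [Q0 [Q0 b] b]] b] ]]
  [Op [ [Q0 [Q0 [Q0 b [Q0 b]] b] b] ]]
  [Op [ [Q0 [Q0 [Q0 [Q0 b] b] b] b] ]]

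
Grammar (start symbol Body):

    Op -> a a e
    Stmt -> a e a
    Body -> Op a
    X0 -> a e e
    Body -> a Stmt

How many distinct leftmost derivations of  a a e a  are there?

2

Parse trees for a a e a:
  [Body [Op a a e] a]
  [Body a [Stmt a e a]]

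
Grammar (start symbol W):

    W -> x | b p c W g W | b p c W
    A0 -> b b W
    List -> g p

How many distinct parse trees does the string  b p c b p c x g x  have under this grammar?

Parse trees for b p c b p c x g x:
  [W b p c [W b p c [W x]] g [W x]]
  [W b p c [W b p c [W x] g [W x]]]

2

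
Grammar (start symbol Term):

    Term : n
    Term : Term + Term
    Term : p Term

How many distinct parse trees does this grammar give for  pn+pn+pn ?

Parse trees for pn+pn+pn:
  [Term [Term p [Term n]] + [Term [Term p [Term n]] + [Term p [Term n]]]]
  [Term [Term p [Term n]] + [Term p [Term [Term n] + [Term p [Term n]]]]]
  [Term [Term [Term p [Term n]] + [Term p [Term n]]] + [Term p [Term n]]]
  [Term [Term p [Term [Term n] + [Term p [Term n]]]] + [Term p [Term n]]]
  [Term p [Term [Term n] + [Term [Term p [Term n]] + [Term p [Term n]]]]]
  [Term p [Term [Term n] + [Term p [Term [Term n] + [Term p [Term n]]]]]]
  [Term p [Term [Term [Term n] + [Term p [Term n]]] + [Term p [Term n]]]]

7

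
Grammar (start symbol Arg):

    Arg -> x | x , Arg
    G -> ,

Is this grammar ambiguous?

Unambiguous

(G is unreachable from Arg, so its rules don't affect L(Arg).) Right-recursive list with a separator: after each atom, whether the separator follows determines the rule. One parse per string.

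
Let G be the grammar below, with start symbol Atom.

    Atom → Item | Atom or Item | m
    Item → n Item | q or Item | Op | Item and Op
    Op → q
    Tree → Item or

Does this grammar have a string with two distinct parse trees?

Witness: q or q

Derivation 1: Atom ⇒ Item ⇒ q or Item ⇒ q or Op ⇒ q or q
Derivation 2: Atom ⇒ Atom or Item ⇒ Item or Item ⇒ Op or Item ⇒ q or Item ⇒ q or Op ⇒ q or q

Two distinct leftmost derivations for the same string.

Ambiguous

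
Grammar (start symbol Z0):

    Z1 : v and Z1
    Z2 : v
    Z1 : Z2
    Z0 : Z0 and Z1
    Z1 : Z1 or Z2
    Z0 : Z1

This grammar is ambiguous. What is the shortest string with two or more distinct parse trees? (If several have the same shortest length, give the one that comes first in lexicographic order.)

length 1: no string has ≥2 trees
length 3: v and v has 2 parse trees

Two derivations of v and v:
  Z0 ⇒ Z0 and Z1 ⇒ Z1 and Z1 ⇒ Z2 and Z1 ⇒ v and Z1 ⇒ v and Z2 ⇒ v and v
  Z0 ⇒ Z1 ⇒ v and Z1 ⇒ v and Z2 ⇒ v and v

v and v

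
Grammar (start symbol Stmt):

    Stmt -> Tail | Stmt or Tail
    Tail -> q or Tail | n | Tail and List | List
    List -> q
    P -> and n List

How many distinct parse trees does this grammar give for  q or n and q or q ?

Parse trees for q or n and q or q:
  [Stmt [Stmt [Tail q or [Tail [Tail n] and [List q]]]] or [Tail [List q]]]
  [Stmt [Stmt [Tail [Tail q or [Tail n]] and [List q]]] or [Tail [List q]]]
  [Stmt [Stmt [Stmt [Tail [List q]]] or [Tail [Tail n] and [List q]]] or [Tail [List q]]]

3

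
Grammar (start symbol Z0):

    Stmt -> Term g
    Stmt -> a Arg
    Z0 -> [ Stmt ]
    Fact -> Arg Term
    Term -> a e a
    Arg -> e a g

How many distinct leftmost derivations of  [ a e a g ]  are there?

Parse trees for [ a e a g ]:
  [Z0 [ [Stmt [Term a e a] g] ]]
  [Z0 [ [Stmt a [Arg e a g]] ]]

2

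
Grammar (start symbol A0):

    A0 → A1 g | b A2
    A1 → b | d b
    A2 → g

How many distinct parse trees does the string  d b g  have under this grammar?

Parse trees for d b g:
  [A0 [A1 d b] g]

1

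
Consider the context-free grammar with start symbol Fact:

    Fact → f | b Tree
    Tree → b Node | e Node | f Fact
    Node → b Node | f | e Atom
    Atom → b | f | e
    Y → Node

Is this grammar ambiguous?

Unambiguous

(Y is unreachable from Fact, so its rules don't affect L(Fact).) The reachable rules are right-linear with at most one rule per (nonterminal, next-terminal) pair. Each input token forces the next rule, so parsing is deterministic.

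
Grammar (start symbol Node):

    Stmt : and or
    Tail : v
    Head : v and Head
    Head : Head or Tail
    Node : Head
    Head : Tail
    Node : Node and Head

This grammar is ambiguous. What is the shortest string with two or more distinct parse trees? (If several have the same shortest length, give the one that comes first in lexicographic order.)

v and v

length 1: no string has ≥2 trees
length 3: v and v has 2 parse trees

Two derivations of v and v:
  Node ⇒ Head ⇒ v and Head ⇒ v and Tail ⇒ v and v
  Node ⇒ Node and Head ⇒ Head and Head ⇒ Tail and Head ⇒ v and Head ⇒ v and Tail ⇒ v and v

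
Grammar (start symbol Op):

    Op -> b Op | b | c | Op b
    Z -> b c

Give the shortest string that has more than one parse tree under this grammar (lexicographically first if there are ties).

length 1: no string has ≥2 trees
length 2: b b has 2 parse trees

Two derivations of b b:
  Op ⇒ b Op ⇒ b b
  Op ⇒ Op b ⇒ b b

b b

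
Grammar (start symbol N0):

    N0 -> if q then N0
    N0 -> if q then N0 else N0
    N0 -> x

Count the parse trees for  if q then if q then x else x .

Parse trees for if q then if q then x else x:
  [N0 if q then [N0 if q then [N0 x] else [N0 x]]]
  [N0 if q then [N0 if q then [N0 x]] else [N0 x]]

2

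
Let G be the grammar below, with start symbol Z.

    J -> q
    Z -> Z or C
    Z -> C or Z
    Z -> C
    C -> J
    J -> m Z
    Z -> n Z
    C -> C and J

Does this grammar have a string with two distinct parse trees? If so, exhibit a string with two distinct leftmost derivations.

Ambiguous

Witness: q or q

Derivation 1: Z ⇒ Z or C ⇒ C or C ⇒ J or C ⇒ q or C ⇒ q or J ⇒ q or q
Derivation 2: Z ⇒ C or Z ⇒ J or Z ⇒ q or Z ⇒ q or C ⇒ q or J ⇒ q or q

Two distinct leftmost derivations for the same string.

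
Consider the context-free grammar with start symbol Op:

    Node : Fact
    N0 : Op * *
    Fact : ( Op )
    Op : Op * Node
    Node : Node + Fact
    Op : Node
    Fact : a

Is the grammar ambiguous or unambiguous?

Unambiguous

Only Op, Node, Fact are reachable from Op; ignoring the rest: Op → Op * Node | Node  ;  Node → Node + Fact | Fact  — a left-associative chain with Fact at the bottom. Each string factors uniquely by precedence.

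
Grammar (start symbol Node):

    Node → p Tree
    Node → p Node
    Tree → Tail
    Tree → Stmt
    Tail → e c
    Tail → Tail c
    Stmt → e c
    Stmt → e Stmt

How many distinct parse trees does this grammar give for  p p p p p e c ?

2

Parse trees for p p p p p e c:
  [Node p [Node p [Node p [Node p [Node p [Tree [Tail e c]]]]]]]
  [Node p [Node p [Node p [Node p [Node p [Tree [Stmt e c]]]]]]]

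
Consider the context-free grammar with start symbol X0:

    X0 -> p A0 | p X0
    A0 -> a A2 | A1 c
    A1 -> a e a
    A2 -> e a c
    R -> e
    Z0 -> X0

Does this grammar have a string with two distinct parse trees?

Ambiguous

Witness: p a e a c

Derivation 1: X0 ⇒ p A0 ⇒ p a A2 ⇒ p a e a c
Derivation 2: X0 ⇒ p A0 ⇒ p A1 c ⇒ p a e a c

Two distinct leftmost derivations for the same string.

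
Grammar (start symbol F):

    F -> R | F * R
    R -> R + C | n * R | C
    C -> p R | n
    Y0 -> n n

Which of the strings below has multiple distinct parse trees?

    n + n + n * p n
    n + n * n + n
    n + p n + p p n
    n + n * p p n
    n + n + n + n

n + p n + p p n

n + n + n * p n: 1 tree
n + n * n + n: 1 tree
n + p n + p p n: 2 trees
n + n * p p n: 1 tree
n + n + n + n: 1 tree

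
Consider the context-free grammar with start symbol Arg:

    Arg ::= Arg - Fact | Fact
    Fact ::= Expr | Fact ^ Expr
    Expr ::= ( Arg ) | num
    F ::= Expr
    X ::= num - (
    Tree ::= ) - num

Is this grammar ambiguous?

Unambiguous

(F, X, Tree are unreachable from Arg, so their rules don't affect L(Arg).) This is a standard precedence ladder (Arg over Fact over Expr), with each level left-recursive on its own operator ('-' at Arg, '^' at Fact). That structure is LR(1), hence unambiguous.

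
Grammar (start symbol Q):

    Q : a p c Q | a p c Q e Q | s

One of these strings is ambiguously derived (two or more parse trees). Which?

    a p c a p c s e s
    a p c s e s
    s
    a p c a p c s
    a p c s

a p c a p c s e s: 2 trees
a p c s e s: 1 tree
s: 1 tree
a p c a p c s: 1 tree
a p c s: 1 tree

a p c a p c s e s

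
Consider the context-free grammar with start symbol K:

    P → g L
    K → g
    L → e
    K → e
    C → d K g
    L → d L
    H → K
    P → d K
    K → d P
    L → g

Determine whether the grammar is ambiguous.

Unambiguous

Only K, P, L are reachable from K; ignoring the rest: Each reachable nonterminal has at most one production per leading terminal, and all productions are right-linear; the derivation is determined token-by-token.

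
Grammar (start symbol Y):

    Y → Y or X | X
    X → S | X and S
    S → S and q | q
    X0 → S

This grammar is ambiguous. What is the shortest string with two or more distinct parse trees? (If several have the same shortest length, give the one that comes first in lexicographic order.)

length 1: no string has ≥2 trees
length 3: q and q has 2 parse trees

Two derivations of q and q:
  Y ⇒ X ⇒ S ⇒ S and q ⇒ q and q
  Y ⇒ X ⇒ X and S ⇒ S and S ⇒ q and S ⇒ q and q

q and q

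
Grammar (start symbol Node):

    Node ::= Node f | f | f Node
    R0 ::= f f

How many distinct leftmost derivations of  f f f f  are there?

Parse trees for f f f f:
  [Node [Node [Node [Node f] f] f] f]
  [Node [Node [Node f [Node f]] f] f]
  [Node [Node f [Node [Node f] f]] f]
  [Node [Node f [Node f [Node f]]] f]
  [Node f [Node [Node [Node f] f] f]]
  [Node f [Node [Node f [Node f]] f]]
  [Node f [Node f [Node [Node f] f]]]
  [Node f [Node f [Node f [Node f]]]]

8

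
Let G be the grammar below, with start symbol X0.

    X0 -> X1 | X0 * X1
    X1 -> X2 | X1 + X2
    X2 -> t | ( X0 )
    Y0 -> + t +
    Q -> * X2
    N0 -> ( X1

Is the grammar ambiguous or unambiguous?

Unambiguous

(Y0, Q, N0 are unreachable from X0, so their rules don't affect L(X0).) This is a standard precedence ladder (X0 over X1 over X2), with each level left-recursive on its own operator ('*' at X0, '+' at X1). That structure is LR(1), hence unambiguous.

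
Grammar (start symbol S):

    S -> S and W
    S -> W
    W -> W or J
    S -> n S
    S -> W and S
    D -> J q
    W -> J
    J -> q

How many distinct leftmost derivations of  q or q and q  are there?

Parse trees for q or q and q:
  [S [S [W [W [J q]] or [J q]]] and [W [J q]]]
  [S [W [W [J q]] or [J q]] and [S [W [J q]]]]

2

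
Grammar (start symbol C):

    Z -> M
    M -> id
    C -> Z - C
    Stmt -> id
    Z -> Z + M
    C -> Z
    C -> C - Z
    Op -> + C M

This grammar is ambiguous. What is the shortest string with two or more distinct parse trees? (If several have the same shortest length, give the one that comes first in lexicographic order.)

id - id

length 1: no string has ≥2 trees
length 3: id - id has 2 parse trees

Two derivations of id - id:
  C ⇒ Z - C ⇒ M - C ⇒ id - C ⇒ id - Z ⇒ id - M ⇒ id - id
  C ⇒ C - Z ⇒ Z - Z ⇒ M - Z ⇒ id - Z ⇒ id - M ⇒ id - id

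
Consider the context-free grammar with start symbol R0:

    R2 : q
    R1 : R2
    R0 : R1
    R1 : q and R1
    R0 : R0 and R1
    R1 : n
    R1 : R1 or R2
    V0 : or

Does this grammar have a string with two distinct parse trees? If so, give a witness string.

Witness: q and n

Derivation 1: R0 ⇒ R1 ⇒ q and R1 ⇒ q and n
Derivation 2: R0 ⇒ R0 and R1 ⇒ R1 and R1 ⇒ R2 and R1 ⇒ q and R1 ⇒ q and n

Two distinct leftmost derivations for the same string.

Ambiguous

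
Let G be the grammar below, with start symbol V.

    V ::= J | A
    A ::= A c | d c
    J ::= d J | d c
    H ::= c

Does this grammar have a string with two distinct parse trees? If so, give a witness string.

Ambiguous

Witness: d c

Derivation 1: V ⇒ J ⇒ d c
Derivation 2: V ⇒ A ⇒ d c

Two distinct leftmost derivations for the same string.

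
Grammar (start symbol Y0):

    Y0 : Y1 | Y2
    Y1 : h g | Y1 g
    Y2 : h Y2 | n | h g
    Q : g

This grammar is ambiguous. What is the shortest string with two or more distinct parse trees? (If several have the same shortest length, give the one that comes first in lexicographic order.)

h g

length 1: no string has ≥2 trees
length 2: h g has 2 parse trees

Two derivations of h g:
  Y0 ⇒ Y1 ⇒ h g
  Y0 ⇒ Y2 ⇒ h g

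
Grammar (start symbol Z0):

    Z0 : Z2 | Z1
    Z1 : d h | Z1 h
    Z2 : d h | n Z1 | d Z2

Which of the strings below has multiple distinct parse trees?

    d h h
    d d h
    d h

d h h: 1 tree
d d h: 1 tree
d h: 2 trees

d h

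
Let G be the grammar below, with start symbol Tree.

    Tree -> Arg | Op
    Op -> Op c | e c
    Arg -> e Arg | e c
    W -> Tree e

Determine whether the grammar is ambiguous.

Witness: e c

Derivation 1: Tree ⇒ Arg ⇒ e c
Derivation 2: Tree ⇒ Op ⇒ e c

Two distinct leftmost derivations for the same string.

Ambiguous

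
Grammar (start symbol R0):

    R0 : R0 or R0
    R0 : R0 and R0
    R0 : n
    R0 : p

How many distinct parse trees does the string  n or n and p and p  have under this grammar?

5

Parse trees for n or n and p and p:
  [R0 [R0 n] or [R0 [R0 n] and [R0 [R0 p] and [R0 p]]]]
  [R0 [R0 n] or [R0 [R0 [R0 n] and [R0 p]] and [R0 p]]]
  [R0 [R0 [R0 n] or [R0 n]] and [R0 [R0 p] and [R0 p]]]
  [R0 [R0 [R0 n] or [R0 [R0 n] and [R0 p]]] and [R0 p]]
  [R0 [R0 [R0 [R0 n] or [R0 n]] and [R0 p]] and [R0 p]]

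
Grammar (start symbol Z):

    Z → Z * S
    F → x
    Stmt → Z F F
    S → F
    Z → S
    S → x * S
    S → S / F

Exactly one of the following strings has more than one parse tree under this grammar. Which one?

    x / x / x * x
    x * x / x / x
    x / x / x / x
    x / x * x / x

x / x / x * x: 1 tree
x * x / x / x: 4 trees
x / x / x / x: 1 tree
x / x * x / x: 1 tree

x * x / x / x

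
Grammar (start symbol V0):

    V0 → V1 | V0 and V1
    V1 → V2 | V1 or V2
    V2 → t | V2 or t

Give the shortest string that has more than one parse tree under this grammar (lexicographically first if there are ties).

length 1: no string has ≥2 trees
length 3: t or t has 2 parse trees

Two derivations of t or t:
  V0 ⇒ V1 ⇒ V2 ⇒ V2 or t ⇒ t or t
  V0 ⇒ V1 ⇒ V1 or V2 ⇒ V2 or V2 ⇒ t or V2 ⇒ t or t

t or t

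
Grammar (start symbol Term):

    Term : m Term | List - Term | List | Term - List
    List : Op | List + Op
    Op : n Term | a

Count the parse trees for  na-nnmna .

4

Parse trees for na-nnmna:
  [Term [List [Op n [Term [List [Op a]]]]] - [Term [List [Op n [Term [List [Op n [Term m [Term [List [Op n [Term [List [Op a]]]]]]]]]]]]]]
  [Term [List [Op n [Term [List [Op a]] - [Term [List [Op n [Term [List [Op n [Term m [Term [List [Op n [Term [List [Op a]]]]]]]]]]]]]]]]]
  [Term [List [Op n [Term [Term [List [Op a]]] - [List [Op n [Term [List [Op n [Term m [Term [List [Op n [Term [List [Op a]]]]]]]]]]]]]]]]
  [Term [Term [List [Op n [Term [List [Op a]]]]]] - [List [Op n [Term [List [Op n [Term m [Term [List [Op n [Term [List [Op a]]]]]]]]]]]]]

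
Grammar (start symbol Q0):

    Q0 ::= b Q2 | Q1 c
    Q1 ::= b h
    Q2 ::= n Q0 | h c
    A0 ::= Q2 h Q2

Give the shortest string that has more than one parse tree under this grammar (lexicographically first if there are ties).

length 3: b h c has 2 parse trees

Two derivations of b h c:
  Q0 ⇒ b Q2 ⇒ b h c
  Q0 ⇒ Q1 c ⇒ b h c

b h c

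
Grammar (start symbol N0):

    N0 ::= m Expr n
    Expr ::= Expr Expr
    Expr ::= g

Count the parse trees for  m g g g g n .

Parse trees for m g g g g n:
  [N0 m [Expr [Expr g] [Expr [Expr g] [Expr [Expr g] [Expr g]]]] n]
  [N0 m [Expr [Expr g] [Expr [Expr [Expr g] [Expr g]] [Expr g]]] n]
  [N0 m [Expr [Expr [Expr g] [Expr g]] [Expr [Expr g] [Expr g]]] n]
  [N0 m [Expr [Expr [Expr g] [Expr [Expr g] [Expr g]]] [Expr g]] n]
  [N0 m [Expr [Expr [Expr [Expr g] [Expr g]] [Expr g]] [Expr g]] n]

5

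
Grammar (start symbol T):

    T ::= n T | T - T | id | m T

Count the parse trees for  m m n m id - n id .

5

Parse trees for m m n m id - n id:
  [T [T m [T m [T n [T m [T id]]]]] - [T n [T id]]]
  [T m [T [T m [T n [T m [T id]]]] - [T n [T id]]]]
  [T m [T m [T n [T [T m [T id]] - [T n [T id]]]]]]
  [T m [T m [T n [T m [T [T id] - [T n [T id]]]]]]]
  [T m [T m [T [T n [T m [T id]]] - [T n [T id]]]]]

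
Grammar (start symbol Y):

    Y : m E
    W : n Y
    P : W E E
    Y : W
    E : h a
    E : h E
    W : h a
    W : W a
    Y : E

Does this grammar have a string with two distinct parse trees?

Ambiguous

Witness: h a

Derivation 1: Y ⇒ W ⇒ h a
Derivation 2: Y ⇒ E ⇒ h a

Two distinct leftmost derivations for the same string.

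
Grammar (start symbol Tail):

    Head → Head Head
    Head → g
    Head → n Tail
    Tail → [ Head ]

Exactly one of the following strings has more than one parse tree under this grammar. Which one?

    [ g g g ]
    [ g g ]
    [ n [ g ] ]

[ g g g ]: 2 trees
[ g g ]: 1 tree
[ n [ g ] ]: 1 tree

[ g g g ]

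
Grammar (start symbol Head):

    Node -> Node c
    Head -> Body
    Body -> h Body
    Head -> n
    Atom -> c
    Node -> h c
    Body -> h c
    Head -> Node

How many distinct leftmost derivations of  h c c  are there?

Parse trees for h c c:
  [Head [Node [Node h c] c]]

1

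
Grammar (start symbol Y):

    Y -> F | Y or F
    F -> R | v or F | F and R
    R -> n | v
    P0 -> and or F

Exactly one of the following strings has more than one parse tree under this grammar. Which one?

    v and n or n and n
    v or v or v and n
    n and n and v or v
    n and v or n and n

v or v or v and n

v and n or n and n: 1 tree
v or v or v and n: 7 trees
n and n and v or v: 1 tree
n and v or n and n: 1 tree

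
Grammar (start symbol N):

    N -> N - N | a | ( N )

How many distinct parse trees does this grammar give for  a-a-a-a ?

Parse trees for a-a-a-a:
  [N [N a] - [N [N a] - [N [N a] - [N a]]]]
  [N [N a] - [N [N [N a] - [N a]] - [N a]]]
  [N [N [N a] - [N a]] - [N [N a] - [N a]]]
  [N [N [N a] - [N [N a] - [N a]]] - [N a]]
  [N [N [N [N a] - [N a]] - [N a]] - [N a]]

5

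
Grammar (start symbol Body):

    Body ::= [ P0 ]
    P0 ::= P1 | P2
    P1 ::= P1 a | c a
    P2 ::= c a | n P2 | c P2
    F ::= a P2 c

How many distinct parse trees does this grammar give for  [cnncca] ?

Parse trees for [cnncca]:
  [Body [ [P0 [P2 c [P2 n [P2 n [P2 c [P2 c a]]]]]] ]]

1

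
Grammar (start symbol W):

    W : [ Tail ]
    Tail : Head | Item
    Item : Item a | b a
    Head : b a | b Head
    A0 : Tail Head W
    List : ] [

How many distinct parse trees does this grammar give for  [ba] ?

2

Parse trees for [ba]:
  [W [ [Tail [Head b a]] ]]
  [W [ [Tail [Item b a]] ]]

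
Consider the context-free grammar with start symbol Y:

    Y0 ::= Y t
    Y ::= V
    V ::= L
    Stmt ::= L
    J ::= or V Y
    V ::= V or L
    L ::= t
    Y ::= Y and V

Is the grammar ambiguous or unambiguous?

Only Y, V, L are reachable from Y; ignoring the rest: This is a standard precedence ladder (Y over V over L), with each level left-recursive on its own operator ('and' at Y, 'or' at V). That structure is LR(1), hence unambiguous.

Unambiguous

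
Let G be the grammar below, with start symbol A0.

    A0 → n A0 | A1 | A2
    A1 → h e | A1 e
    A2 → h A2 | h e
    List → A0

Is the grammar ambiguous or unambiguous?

Witness: h e

Derivation 1: A0 ⇒ A1 ⇒ h e
Derivation 2: A0 ⇒ A2 ⇒ h e

Two distinct leftmost derivations for the same string.

Ambiguous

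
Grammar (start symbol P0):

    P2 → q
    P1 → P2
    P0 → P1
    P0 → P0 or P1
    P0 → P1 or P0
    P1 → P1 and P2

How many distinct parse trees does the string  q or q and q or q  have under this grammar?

Parse trees for q or q and q or q:
  [P0 [P0 [P0 [P1 [P2 q]]] or [P1 [P1 [P2 q]] and [P2 q]]] or [P1 [P2 q]]]
  [P0 [P0 [P1 [P2 q]] or [P0 [P1 [P1 [P2 q]] and [P2 q]]]] or [P1 [P2 q]]]
  [P0 [P1 [P2 q]] or [P0 [P0 [P1 [P1 [P2 q]] and [P2 q]]] or [P1 [P2 q]]]]
  [P0 [P1 [P2 q]] or [P0 [P1 [P1 [P2 q]] and [P2 q]] or [P0 [P1 [P2 q]]]]]

4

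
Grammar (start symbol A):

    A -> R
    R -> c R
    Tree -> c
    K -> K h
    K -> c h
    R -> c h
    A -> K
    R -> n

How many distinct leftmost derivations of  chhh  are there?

Parse trees for chhh:
  [A [K [K [K c h] h] h]]

1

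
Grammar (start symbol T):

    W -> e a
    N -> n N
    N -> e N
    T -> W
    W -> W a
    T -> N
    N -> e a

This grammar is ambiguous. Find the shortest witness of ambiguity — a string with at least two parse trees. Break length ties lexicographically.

e a

length 2: e a has 2 parse trees

Two derivations of e a:
  T ⇒ W ⇒ e a
  T ⇒ N ⇒ e a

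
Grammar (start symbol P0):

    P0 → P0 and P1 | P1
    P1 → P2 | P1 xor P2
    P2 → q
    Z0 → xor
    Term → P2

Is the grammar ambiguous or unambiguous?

Unambiguous

Only P0, P1, P2 are reachable from P0; ignoring the rest: The grammar is stratified — P0 handles 'and' (left-recursive), P1 handles 'xor', P2 atoms. Each operator has a fixed associativity and precedence level, so every string has one parse.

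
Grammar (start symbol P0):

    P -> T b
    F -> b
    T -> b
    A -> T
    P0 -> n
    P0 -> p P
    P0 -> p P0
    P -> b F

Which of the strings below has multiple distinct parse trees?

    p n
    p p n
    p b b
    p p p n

p n: 1 tree
p p n: 1 tree
p b b: 2 trees
p p p n: 1 tree

p b b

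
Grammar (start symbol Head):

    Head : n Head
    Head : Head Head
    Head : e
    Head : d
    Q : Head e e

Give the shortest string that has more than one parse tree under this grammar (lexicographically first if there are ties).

length 1: no string has ≥2 trees
length 2: no string has ≥2 trees
length 3: d d d has 2 parse trees

Two derivations of d d d:
  Head ⇒ Head Head ⇒ Head Head Head ⇒ d Head Head ⇒ d d Head ⇒ d d d
  Head ⇒ Head Head ⇒ d Head ⇒ d Head Head ⇒ d d Head ⇒ d d d

d d d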